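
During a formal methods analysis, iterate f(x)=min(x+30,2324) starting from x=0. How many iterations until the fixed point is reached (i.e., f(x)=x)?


Step 1: x=0, cap=2324, increment=30
Step 2: x grows by 30 each step until capped at 2324; fixed point is x=2324
Step 3: iterations = ceil(2324/30) = 78

78


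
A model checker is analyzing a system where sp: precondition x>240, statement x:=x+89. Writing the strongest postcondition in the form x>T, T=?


Formula: sp(P, x:=E) = exists old_x. (x = E[old_x/x]) AND P[old_x/x] (old_x is the value of x before the assignment; eliminate old_x by solving x = E[old_x/x] for old_x)
Step 1: Precondition P: x>240, i.e. old_x > 240
Step 2: Assignment gives x = old_x + 89, so old_x = x - 89
Step 3: Substitute into P: x - 89 > 240
Step 4: Simplify: x > 240+89 = 329

329


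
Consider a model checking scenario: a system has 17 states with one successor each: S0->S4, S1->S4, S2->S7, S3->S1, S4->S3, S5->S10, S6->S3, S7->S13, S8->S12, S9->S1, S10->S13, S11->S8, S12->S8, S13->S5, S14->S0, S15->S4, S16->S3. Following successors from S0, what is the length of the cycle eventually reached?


Trace from S0 until a state repeats:
  S0 -> S4 -> S3 -> S1 -> S4
S4 first seen at step 1, revisited at step 4.
Cycle length = 4 - 1 = 3

3


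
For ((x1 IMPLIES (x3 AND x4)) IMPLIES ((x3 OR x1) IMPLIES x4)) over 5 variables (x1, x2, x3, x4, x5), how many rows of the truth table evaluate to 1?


Formula: ((x1 IMPLIES (x3 AND x4)) IMPLIES ((x3 OR x1) IMPLIES x4)) over 5 vars (32 rows)
Evaluate each row (x1, x2, x3, x4, x5 as bits, MSB first):
  row 0 [00000]: ((0 IMPLIES (0 AND 0)) IMPLIES ((0 OR 0) IMPLIES 0)) -> 1
  row 1 [00001]: ((0 IMPLIES (0 AND 0)) IMPLIES ((0 OR 0) IMPLIES 0)) -> 1
  row 2 [00010]: ((0 IMPLIES (0 AND 1)) IMPLIES ((0 OR 0) IMPLIES 1)) -> 1
  row 3 [00011]: ((0 IMPLIES (0 AND 1)) IMPLIES ((0 OR 0) IMPLIES 1)) -> 1
  row 4 [00100]: ((0 IMPLIES (1 AND 0)) IMPLIES ((1 OR 0) IMPLIES 0)) -> 0
  row 5 [00101]: ((0 IMPLIES (1 AND 0)) IMPLIES ((1 OR 0) IMPLIES 0)) -> 0
  row 6 [00110]: ((0 IMPLIES (1 AND 1)) IMPLIES ((1 OR 0) IMPLIES 1)) -> 1
  row 7 [00111]: ((0 IMPLIES (1 AND 1)) IMPLIES ((1 OR 0) IMPLIES 1)) -> 1
  row 8 [01000]: ((0 IMPLIES (0 AND 0)) IMPLIES ((0 OR 0) IMPLIES 0)) -> 1
  row 9 [01001]: ((0 IMPLIES (0 AND 0)) IMPLIES ((0 OR 0) IMPLIES 0)) -> 1
  row 10 [01010]: ((0 IMPLIES (0 AND 1)) IMPLIES ((0 OR 0) IMPLIES 1)) -> 1
  row 11 [01011]: ((0 IMPLIES (0 AND 1)) IMPLIES ((0 OR 0) IMPLIES 1)) -> 1
  row 12 [01100]: ((0 IMPLIES (1 AND 0)) IMPLIES ((1 OR 0) IMPLIES 0)) -> 0
  row 13 [01101]: ((0 IMPLIES (1 AND 0)) IMPLIES ((1 OR 0) IMPLIES 0)) -> 0
  row 14 [01110]: ((0 IMPLIES (1 AND 1)) IMPLIES ((1 OR 0) IMPLIES 1)) -> 1
  row 15 [01111]: ((0 IMPLIES (1 AND 1)) IMPLIES ((1 OR 0) IMPLIES 1)) -> 1
  row 16 [10000]: ((1 IMPLIES (0 AND 0)) IMPLIES ((0 OR 1) IMPLIES 0)) -> 1
  row 17 [10001]: ((1 IMPLIES (0 AND 0)) IMPLIES ((0 OR 1) IMPLIES 0)) -> 1
  row 18 [10010]: ((1 IMPLIES (0 AND 1)) IMPLIES ((0 OR 1) IMPLIES 1)) -> 1
  row 19 [10011]: ((1 IMPLIES (0 AND 1)) IMPLIES ((0 OR 1) IMPLIES 1)) -> 1
  row 20 [10100]: ((1 IMPLIES (1 AND 0)) IMPLIES ((1 OR 1) IMPLIES 0)) -> 1
  row 21 [10101]: ((1 IMPLIES (1 AND 0)) IMPLIES ((1 OR 1) IMPLIES 0)) -> 1
  row 22 [10110]: ((1 IMPLIES (1 AND 1)) IMPLIES ((1 OR 1) IMPLIES 1)) -> 1
  row 23 [10111]: ((1 IMPLIES (1 AND 1)) IMPLIES ((1 OR 1) IMPLIES 1)) -> 1
  row 24 [11000]: ((1 IMPLIES (0 AND 0)) IMPLIES ((0 OR 1) IMPLIES 0)) -> 1
  row 25 [11001]: ((1 IMPLIES (0 AND 0)) IMPLIES ((0 OR 1) IMPLIES 0)) -> 1
  row 26 [11010]: ((1 IMPLIES (0 AND 1)) IMPLIES ((0 OR 1) IMPLIES 1)) -> 1
  row 27 [11011]: ((1 IMPLIES (0 AND 1)) IMPLIES ((0 OR 1) IMPLIES 1)) -> 1
  row 28 [11100]: ((1 IMPLIES (1 AND 0)) IMPLIES ((1 OR 1) IMPLIES 0)) -> 1
  row 29 [11101]: ((1 IMPLIES (1 AND 0)) IMPLIES ((1 OR 1) IMPLIES 0)) -> 1
  row 30 [11110]: ((1 IMPLIES (1 AND 1)) IMPLIES ((1 OR 1) IMPLIES 1)) -> 1
  row 31 [11111]: ((1 IMPLIES (1 AND 1)) IMPLIES ((1 OR 1) IMPLIES 1)) -> 1
Full result column, 8 rows per line (x1,x2 fixed per line; x3,x4,x5 runs 000..111 left to right):
  rows 0-7 [x1,x2=00]: 11110011  (ones: 6)
  rows 8-15 [x1,x2=01]: 11110011  (ones: 6)
  rows 16-23 [x1,x2=10]: 11111111  (ones: 8)
  rows 24-31 [x1,x2=11]: 11111111  (ones: 8)
Count of 1-rows = 6+6+8+8 = 28

28


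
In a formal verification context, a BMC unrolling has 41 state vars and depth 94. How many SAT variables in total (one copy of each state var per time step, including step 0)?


BMC unrolls to depth k, creating one copy of each state var for steps 0..k.
Step count = 94 + 1 = 95 (steps 0 through 94)
Vars per step = 41
Total = 41 * 95 = 3895

3895


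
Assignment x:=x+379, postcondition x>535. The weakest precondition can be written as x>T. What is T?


Formula: wp(x:=E, P) = P[E/x] (substitute E for x in postcondition)
Step 1: Postcondition: x>535
Step 2: Substitute x+379 for x: x+379>535
Step 3: Solve for x: x > 535-379 = 156

156


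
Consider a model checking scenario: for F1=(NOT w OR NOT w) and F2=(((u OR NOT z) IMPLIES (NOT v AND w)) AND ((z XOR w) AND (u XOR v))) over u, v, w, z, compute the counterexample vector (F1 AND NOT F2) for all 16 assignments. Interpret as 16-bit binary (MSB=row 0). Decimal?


F1 = (NOT w OR NOT w)
F2 = (((u OR NOT z) IMPLIES (NOT v AND w)) AND ((z XOR w) AND (u XOR v)))
Counterexample to F1=>F2 is where F1=1 and F2=0.
Evaluate each row (bits = u,v,w,z, MSB first):
  row 0 [0000]: F1=1 F2=0 -> F1&~F2 -> 1
  row 1 [0001]: F1=1 F2=0 -> F1&~F2 -> 1
  row 2 [0010]: F1=0 F2=0 -> F1&~F2 -> 0
  row 3 [0011]: F1=0 F2=0 -> F1&~F2 -> 0
  row 4 [0100]: F1=1 F2=0 -> F1&~F2 -> 1
  row 5 [0101]: F1=1 F2=1 -> F1&~F2 -> 0
  row 6 [0110]: F1=0 F2=0 -> F1&~F2 -> 0
  row 7 [0111]: F1=0 F2=0 -> F1&~F2 -> 0
  row 8 [1000]: F1=1 F2=0 -> F1&~F2 -> 1
  row 9 [1001]: F1=1 F2=0 -> F1&~F2 -> 1
  row 10 [1010]: F1=0 F2=1 -> F1&~F2 -> 0
  row 11 [1011]: F1=0 F2=0 -> F1&~F2 -> 0
  row 12 [1100]: F1=1 F2=0 -> F1&~F2 -> 1
  row 13 [1101]: F1=1 F2=0 -> F1&~F2 -> 1
  row 14 [1110]: F1=0 F2=0 -> F1&~F2 -> 0
  row 15 [1111]: F1=0 F2=0 -> F1&~F2 -> 0
Full result column, 4 rows per line (u,v fixed per line; w,z runs 00..11 left to right):
  rows 0-3 [u,v=00]: 1100  = hex C
  rows 4-7 [u,v=01]: 1000  = hex 8
  rows 8-11 [u,v=10]: 1100  = hex C
  rows 12-15 [u,v=11]: 1100  = hex C
Counterexample vector (row 0 .. row 15) = 1100100011001100
Output column grouped in 4s = 1100 1000 1100 1100 = 0xC8CC
Convert to decimal digit by digit (value = value*16 + digit):
  C -> 12
  12*16 + 8 = 200
  200*16 + 12 (C) = 3212
  3212*16 + 12 (C) = 51404
Decimal = 51404

51404


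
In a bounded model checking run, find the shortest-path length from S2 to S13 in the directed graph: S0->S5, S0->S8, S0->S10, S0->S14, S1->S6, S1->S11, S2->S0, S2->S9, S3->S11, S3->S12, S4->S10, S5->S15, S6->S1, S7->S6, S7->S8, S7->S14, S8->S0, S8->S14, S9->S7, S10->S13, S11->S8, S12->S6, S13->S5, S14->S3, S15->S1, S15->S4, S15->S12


BFS layer-by-layer from S2:
  dist 0: {S2}
  dist 1: {S0, S9}
  dist 2: {S5, S7, S8, S10, S14}
  dist 3: {S3, S6, S13, S15}
  -> S13 reached at distance 3
Shortest path length = 3

3


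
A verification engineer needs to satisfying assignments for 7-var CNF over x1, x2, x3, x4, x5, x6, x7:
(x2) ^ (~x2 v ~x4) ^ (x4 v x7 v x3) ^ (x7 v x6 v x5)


CNF with 4 clauses over 7 vars (128 assignments).
An assignment satisfies CNF iff every clause has >=1 true literal.
Check each row (bits = x1,x2,x3,x4,x5,x6,x7; clause T/F shown):
  row 0 [0000000]: clauses=FTFF -> 0
  row 1 [0000001]: clauses=FTTT -> 0
  row 2 [0000010]: clauses=FTFT -> 0
  row 3 [0000011]: clauses=FTTT -> 0
  row 4 [0000100]: clauses=FTFT -> 0
  (every remaining row is evaluated the same way; all 128 results are listed next)
Full result column, 8 rows per line (x1,x2,x3,x4 fixed per line; x5,x6,x7 runs 000..111 left to right):
  rows 0-7 [x1,x2,x3,x4=0000]: 00000000  (ones: 0)
  rows 8-15 [x1,x2,x3,x4=0001]: 00000000  (ones: 0)
  rows 16-23 [x1,x2,x3,x4=0010]: 00000000  (ones: 0)
  rows 24-31 [x1,x2,x3,x4=0011]: 00000000  (ones: 0)
  rows 32-39 [x1,x2,x3,x4=0100]: 01010101  (ones: 4)
  rows 40-47 [x1,x2,x3,x4=0101]: 00000000  (ones: 0)
  rows 48-55 [x1,x2,x3,x4=0110]: 01111111  (ones: 7)
  rows 56-63 [x1,x2,x3,x4=0111]: 00000000  (ones: 0)
  rows 64-71 [x1,x2,x3,x4=1000]: 00000000  (ones: 0)
  rows 72-79 [x1,x2,x3,x4=1001]: 00000000  (ones: 0)
  rows 80-87 [x1,x2,x3,x4=1010]: 00000000  (ones: 0)
  rows 88-95 [x1,x2,x3,x4=1011]: 00000000  (ones: 0)
  rows 96-103 [x1,x2,x3,x4=1100]: 01010101  (ones: 4)
  rows 104-111 [x1,x2,x3,x4=1101]: 00000000  (ones: 0)
  rows 112-119 [x1,x2,x3,x4=1110]: 01111111  (ones: 7)
  rows 120-127 [x1,x2,x3,x4=1111]: 00000000  (ones: 0)
Satisfying assignments = 0+0+0+0+4+0+7+0+0+0+0+0+4+0+7+0 = 22

22


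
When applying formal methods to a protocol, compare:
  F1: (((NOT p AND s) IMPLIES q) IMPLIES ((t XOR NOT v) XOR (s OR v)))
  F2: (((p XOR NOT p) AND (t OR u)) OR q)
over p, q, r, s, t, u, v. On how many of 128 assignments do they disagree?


F1 = (((NOT p AND s) IMPLIES q) IMPLIES ((t XOR NOT v) XOR (s OR v)))
F2 = (((p XOR NOT p) AND (t OR u)) OR q)
Evaluate both on each of 128 rows (bits = p,q,r,s,t,u,v):
  row 0 [0000000]: F1=1 F2=0 (differ) -> 1
  row 1 [0000001]: F1=1 F2=0 (differ) -> 1
  row 2 [0000010]: F1=1 F2=1 -> 0
  row 3 [0000011]: F1=1 F2=1 -> 0
  row 4 [0000100]: F1=0 F2=1 (differ) -> 1
  (every remaining row is evaluated the same way; all 128 results are listed next)
Full result column, 8 rows per line (p,q,r,s fixed per line; t,u,v runs 000..111 left to right):
  rows 0-7 [p,q,r,s=0000]: 11001111  (ones: 6)
  rows 8-15 [p,q,r,s=0001]: 11000000  (ones: 2)
  rows 16-23 [p,q,r,s=0010]: 11001111  (ones: 6)
  rows 24-31 [p,q,r,s=0011]: 11000000  (ones: 2)
  rows 32-39 [p,q,r,s=0100]: 00001111  (ones: 4)
  rows 40-47 [p,q,r,s=0101]: 10100101  (ones: 4)
  rows 48-55 [p,q,r,s=0110]: 00001111  (ones: 4)
  rows 56-63 [p,q,r,s=0111]: 10100101  (ones: 4)
  rows 64-71 [p,q,r,s=1000]: 11001111  (ones: 6)
  rows 72-79 [p,q,r,s=1001]: 01100101  (ones: 4)
  rows 80-87 [p,q,r,s=1010]: 11001111  (ones: 6)
  rows 88-95 [p,q,r,s=1011]: 01100101  (ones: 4)
  rows 96-103 [p,q,r,s=1100]: 00001111  (ones: 4)
  rows 104-111 [p,q,r,s=1101]: 10100101  (ones: 4)
  rows 112-119 [p,q,r,s=1110]: 00001111  (ones: 4)
  rows 120-127 [p,q,r,s=1111]: 10100101  (ones: 4)
Disagreements = 6+2+6+2+4+4+4+4+6+4+6+4+4+4+4+4 = 68

68


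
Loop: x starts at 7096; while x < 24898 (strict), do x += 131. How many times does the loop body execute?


Step 1: x goes from 7096 toward 24898 by 131; the body runs while x<24898, so iterations = ceil((bound-start)/step)
Step 2: Distance=17802
Step 3: ceil(17802/131)=136

136


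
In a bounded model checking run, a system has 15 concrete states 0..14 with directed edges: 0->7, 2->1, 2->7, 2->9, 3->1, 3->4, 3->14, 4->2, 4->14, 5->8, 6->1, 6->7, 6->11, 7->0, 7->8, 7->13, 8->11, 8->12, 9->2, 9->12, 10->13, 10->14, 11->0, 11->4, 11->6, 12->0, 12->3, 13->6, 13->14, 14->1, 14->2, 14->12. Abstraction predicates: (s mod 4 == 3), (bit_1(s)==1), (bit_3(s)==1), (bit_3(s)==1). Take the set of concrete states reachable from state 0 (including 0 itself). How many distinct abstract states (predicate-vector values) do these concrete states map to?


BFS from 0:
Concrete reachable: {0, 1, 2, 3, 4, 6, 7, 8, 9, 11, 12, 13, 14}
Abstract via predicates (s mod 4 == 3), (bit_1(s)==1), (bit_3(s)==1), (bit_3(s)==1):
  (0,0,0,0) <- {0, 1, 4}
  (0,0,1,1) <- {8, 9, 12, 13}
  (0,1,0,0) <- {2, 6}
  (0,1,1,1) <- {14}
  (1,1,0,0) <- {3, 7}
  (1,1,1,1) <- {11}
Distinct abstract states = 6

6


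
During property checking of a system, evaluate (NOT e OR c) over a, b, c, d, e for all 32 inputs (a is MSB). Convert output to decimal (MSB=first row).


Formula: (NOT e OR c) over a, b, c, d, e (32 rows)
Evaluate each row (bits = a,b,c,d,e, MSB first):
  row 0 [00000]: (NOT 0 OR 0) -> 1
  row 1 [00001]: (NOT 1 OR 0) -> 0
  row 2 [00010]: (NOT 0 OR 0) -> 1
  row 3 [00011]: (NOT 1 OR 0) -> 0
  row 4 [00100]: (NOT 0 OR 1) -> 1
  row 5 [00101]: (NOT 1 OR 1) -> 1
  row 6 [00110]: (NOT 0 OR 1) -> 1
  row 7 [00111]: (NOT 1 OR 1) -> 1
  row 8 [01000]: (NOT 0 OR 0) -> 1
  row 9 [01001]: (NOT 1 OR 0) -> 0
  row 10 [01010]: (NOT 0 OR 0) -> 1
  row 11 [01011]: (NOT 1 OR 0) -> 0
  row 12 [01100]: (NOT 0 OR 1) -> 1
  row 13 [01101]: (NOT 1 OR 1) -> 1
  row 14 [01110]: (NOT 0 OR 1) -> 1
  row 15 [01111]: (NOT 1 OR 1) -> 1
  row 16 [10000]: (NOT 0 OR 0) -> 1
  row 17 [10001]: (NOT 1 OR 0) -> 0
  row 18 [10010]: (NOT 0 OR 0) -> 1
  row 19 [10011]: (NOT 1 OR 0) -> 0
  row 20 [10100]: (NOT 0 OR 1) -> 1
  row 21 [10101]: (NOT 1 OR 1) -> 1
  row 22 [10110]: (NOT 0 OR 1) -> 1
  row 23 [10111]: (NOT 1 OR 1) -> 1
  row 24 [11000]: (NOT 0 OR 0) -> 1
  row 25 [11001]: (NOT 1 OR 0) -> 0
  row 26 [11010]: (NOT 0 OR 0) -> 1
  row 27 [11011]: (NOT 1 OR 0) -> 0
  row 28 [11100]: (NOT 0 OR 1) -> 1
  row 29 [11101]: (NOT 1 OR 1) -> 1
  row 30 [11110]: (NOT 0 OR 1) -> 1
  row 31 [11111]: (NOT 1 OR 1) -> 1
Full result column, 4 rows per line (a,b,c fixed per line; d,e runs 00..11 left to right):
  rows 0-3 [a,b,c=000]: 1010  = hex A
  rows 4-7 [a,b,c=001]: 1111  = hex F
  rows 8-11 [a,b,c=010]: 1010  = hex A
  rows 12-15 [a,b,c=011]: 1111  = hex F
  rows 16-19 [a,b,c=100]: 1010  = hex A
  rows 20-23 [a,b,c=101]: 1111  = hex F
  rows 24-27 [a,b,c=110]: 1010  = hex A
  rows 28-31 [a,b,c=111]: 1111  = hex F
Output column (row 0 .. row 31) = 10101111101011111010111110101111
Output column grouped in 4s = 1010 1111 1010 1111 1010 1111 1010 1111 = 0xAFAFAFAF
Convert to decimal digit by digit (value = value*16 + digit):
  A -> 10
  10*16 + 15 (F) = 175
  175*16 + 10 (A) = 2810
  2810*16 + 15 (F) = 44975
  44975*16 + 10 (A) = 719610
  719610*16 + 15 (F) = 11513775
  11513775*16 + 10 (A) = 184220410
  184220410*16 + 15 (F) = 2947526575
Decimal = 2947526575

2947526575


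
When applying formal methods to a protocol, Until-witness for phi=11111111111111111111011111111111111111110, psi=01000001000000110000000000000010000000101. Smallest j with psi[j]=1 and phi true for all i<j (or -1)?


(phi U psi) at 0: need smallest j with psi[j]=1 and phi[i]=1 for all i in [0,j).
Scan from step 0:
  step 0: phi=1, psi=0 -> continue
  step 1: psi=1 and phi held for [0,1) -> witness found
Witness step = 1

1


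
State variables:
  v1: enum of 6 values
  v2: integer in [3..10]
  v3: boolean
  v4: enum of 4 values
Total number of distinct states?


State space = product of domain sizes of all variables.
Domain sizes:
  v1 (enum of 6 values): 6
  v2 (integer in [3..10]): 8
  v3 (boolean): 2
  v4 (enum of 4 values): 4
Product = 6 * 8 * 2 * 4 = 384

384


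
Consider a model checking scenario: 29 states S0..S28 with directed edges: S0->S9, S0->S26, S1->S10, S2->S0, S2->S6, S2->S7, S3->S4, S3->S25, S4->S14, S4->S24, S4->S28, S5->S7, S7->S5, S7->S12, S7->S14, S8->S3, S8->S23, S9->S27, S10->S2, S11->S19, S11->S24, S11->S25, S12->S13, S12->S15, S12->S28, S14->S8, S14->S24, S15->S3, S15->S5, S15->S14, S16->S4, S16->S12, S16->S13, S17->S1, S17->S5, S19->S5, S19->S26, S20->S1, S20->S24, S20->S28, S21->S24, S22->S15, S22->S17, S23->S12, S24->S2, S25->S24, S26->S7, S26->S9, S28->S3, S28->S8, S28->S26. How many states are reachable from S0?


BFS from S0:
  layer 0: {S0}
  layer 1: {S9, S26}
  layer 2: {S7, S27}
  layer 3: {S5, S12, S14}
  layer 4: {S8, S13, S15, S24, S28}
  layer 5: {S2, S3, S23}
  layer 6: {S4, S6, S25}
Reachable set: {S0, S2, S3, S4, S5, S6, S7, S8, S9, S12, S13, S14, S15, S23, S24, S25, S26, S27, S28}
Count = 19

19


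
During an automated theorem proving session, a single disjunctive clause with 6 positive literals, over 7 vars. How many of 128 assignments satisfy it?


Step 1: Total=2^7=128
Step 2: Unsat when all 6 false: 2^1=2
Step 3: Sat=128-2=126

126


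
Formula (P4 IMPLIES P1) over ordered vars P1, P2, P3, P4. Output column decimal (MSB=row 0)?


Formula: (P4 IMPLIES P1) over P1, P2, P3, P4 (16 rows)
Evaluate each row (bits = P1,P2,P3,P4, MSB first):
  row 0 [0000]: (0 IMPLIES 0) -> 1
  row 1 [0001]: (1 IMPLIES 0) -> 0
  row 2 [0010]: (0 IMPLIES 0) -> 1
  row 3 [0011]: (1 IMPLIES 0) -> 0
  row 4 [0100]: (0 IMPLIES 0) -> 1
  row 5 [0101]: (1 IMPLIES 0) -> 0
  row 6 [0110]: (0 IMPLIES 0) -> 1
  row 7 [0111]: (1 IMPLIES 0) -> 0
  row 8 [1000]: (0 IMPLIES 1) -> 1
  row 9 [1001]: (1 IMPLIES 1) -> 1
  row 10 [1010]: (0 IMPLIES 1) -> 1
  row 11 [1011]: (1 IMPLIES 1) -> 1
  row 12 [1100]: (0 IMPLIES 1) -> 1
  row 13 [1101]: (1 IMPLIES 1) -> 1
  row 14 [1110]: (0 IMPLIES 1) -> 1
  row 15 [1111]: (1 IMPLIES 1) -> 1
Full result column, 4 rows per line (P1,P2 fixed per line; P3,P4 runs 00..11 left to right):
  rows 0-3 [P1,P2=00]: 1010  = hex A
  rows 4-7 [P1,P2=01]: 1010  = hex A
  rows 8-11 [P1,P2=10]: 1111  = hex F
  rows 12-15 [P1,P2=11]: 1111  = hex F
Output column (row 0 .. row 15) = 1010101011111111
Output column grouped in 4s = 1010 1010 1111 1111 = 0xAAFF
Convert to decimal digit by digit (value = value*16 + digit):
  A -> 10
  10*16 + 10 (A) = 170
  170*16 + 15 (F) = 2735
  2735*16 + 15 (F) = 43775
Decimal = 43775

43775


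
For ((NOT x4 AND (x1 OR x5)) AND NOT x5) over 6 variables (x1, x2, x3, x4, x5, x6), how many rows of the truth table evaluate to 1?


Formula: ((NOT x4 AND (x1 OR x5)) AND NOT x5) over 6 vars (64 rows)
Evaluate each row (x1, x2, x3, x4, x5, x6 as bits, MSB first):
  row 0 [000000]: ((NOT 0 AND (0 OR 0)) AND NOT 0) -> 0
  row 1 [000001]: ((NOT 0 AND (0 OR 0)) AND NOT 0) -> 0
  row 2 [000010]: ((NOT 0 AND (0 OR 1)) AND NOT 1) -> 0
  row 3 [000011]: ((NOT 0 AND (0 OR 1)) AND NOT 1) -> 0
  row 4 [000100]: ((NOT 1 AND (0 OR 0)) AND NOT 0) -> 0
  (every remaining row is evaluated the same way; all 64 results are listed next)
Full result column, 8 rows per line (x1,x2,x3 fixed per line; x4,x5,x6 runs 000..111 left to right):
  rows 0-7 [x1,x2,x3=000]: 00000000  (ones: 0)
  rows 8-15 [x1,x2,x3=001]: 00000000  (ones: 0)
  rows 16-23 [x1,x2,x3=010]: 00000000  (ones: 0)
  rows 24-31 [x1,x2,x3=011]: 00000000  (ones: 0)
  rows 32-39 [x1,x2,x3=100]: 11000000  (ones: 2)
  rows 40-47 [x1,x2,x3=101]: 11000000  (ones: 2)
  rows 48-55 [x1,x2,x3=110]: 11000000  (ones: 2)
  rows 56-63 [x1,x2,x3=111]: 11000000  (ones: 2)
Count of 1-rows = 0+0+0+0+2+2+2+2 = 8

8


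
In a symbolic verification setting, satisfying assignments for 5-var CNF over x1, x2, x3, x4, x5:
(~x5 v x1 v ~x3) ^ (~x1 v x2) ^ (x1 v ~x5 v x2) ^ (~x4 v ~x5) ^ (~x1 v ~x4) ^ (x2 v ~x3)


CNF with 6 clauses over 5 vars (32 assignments).
An assignment satisfies CNF iff every clause has >=1 true literal.
Check each row (bits = x1,x2,x3,x4,x5; clause T/F shown):
  row 0 [00000]: clauses=TTTTTT -> 1
  row 1 [00001]: clauses=TTFTTT -> 0
  row 2 [00010]: clauses=TTTTTT -> 1
  row 3 [00011]: clauses=TTFFTT -> 0
  row 4 [00100]: clauses=TTTTTF -> 0
  row 5 [00101]: clauses=FTFTTF -> 0
  row 6 [00110]: clauses=TTTTTF -> 0
  row 7 [00111]: clauses=FTFFTF -> 0
  row 8 [01000]: clauses=TTTTTT -> 1
  row 9 [01001]: clauses=TTTTTT -> 1
  row 10 [01010]: clauses=TTTTTT -> 1
  row 11 [01011]: clauses=TTTFTT -> 0
  row 12 [01100]: clauses=TTTTTT -> 1
  row 13 [01101]: clauses=FTTTTT -> 0
  row 14 [01110]: clauses=TTTTTT -> 1
  row 15 [01111]: clauses=FTTFTT -> 0
  row 16 [10000]: clauses=TFTTTT -> 0
  row 17 [10001]: clauses=TFTTTT -> 0
  row 18 [10010]: clauses=TFTTFT -> 0
  row 19 [10011]: clauses=TFTFFT -> 0
  row 20 [10100]: clauses=TFTTTF -> 0
  row 21 [10101]: clauses=TFTTTF -> 0
  row 22 [10110]: clauses=TFTTFF -> 0
  row 23 [10111]: clauses=TFTFFF -> 0
  row 24 [11000]: clauses=TTTTTT -> 1
  row 25 [11001]: clauses=TTTTTT -> 1
  row 26 [11010]: clauses=TTTTFT -> 0
  row 27 [11011]: clauses=TTTFFT -> 0
  row 28 [11100]: clauses=TTTTTT -> 1
  row 29 [11101]: clauses=TTTTTT -> 1
  row 30 [11110]: clauses=TTTTFT -> 0
  row 31 [11111]: clauses=TTTFFT -> 0
Full result column, 8 rows per line (x1,x2 fixed per line; x3,x4,x5 runs 000..111 left to right):
  rows 0-7 [x1,x2=00]: 10100000  (ones: 2)
  rows 8-15 [x1,x2=01]: 11101010  (ones: 5)
  rows 16-23 [x1,x2=10]: 00000000  (ones: 0)
  rows 24-31 [x1,x2=11]: 11001100  (ones: 4)
Satisfying assignments = 2+5+0+4 = 11

11


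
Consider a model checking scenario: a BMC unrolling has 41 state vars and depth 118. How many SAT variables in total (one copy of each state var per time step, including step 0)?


BMC unrolls to depth k, creating one copy of each state var for steps 0..k.
Step count = 118 + 1 = 119 (steps 0 through 118)
Vars per step = 41
Total = 41 * 119 = 4879

4879


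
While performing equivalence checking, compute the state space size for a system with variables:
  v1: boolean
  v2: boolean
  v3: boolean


State space = product of domain sizes of all variables.
Domain sizes:
  v1 (boolean): 2
  v2 (boolean): 2
  v3 (boolean): 2
Product = 2 * 2 * 2 = 8

8


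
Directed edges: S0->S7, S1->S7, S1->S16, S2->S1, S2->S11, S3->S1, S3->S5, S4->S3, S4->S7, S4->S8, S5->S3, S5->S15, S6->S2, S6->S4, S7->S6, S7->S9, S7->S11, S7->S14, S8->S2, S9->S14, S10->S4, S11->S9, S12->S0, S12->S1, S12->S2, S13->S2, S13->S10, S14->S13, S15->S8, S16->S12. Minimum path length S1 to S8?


BFS layer-by-layer from S1:
  dist 0: {S1}
  dist 1: {S7, S16}
  dist 2: {S6, S9, S11, S12, S14}
  dist 3: {S0, S2, S4, S13}
  dist 4: {S3, S8, S10}
  -> S8 reached at distance 4
Shortest path length = 4

4


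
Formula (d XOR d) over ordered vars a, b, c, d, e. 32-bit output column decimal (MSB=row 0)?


Formula: (d XOR d) over a, b, c, d, e (32 rows)
Evaluate each row (bits = a,b,c,d,e, MSB first):
  row 0 [00000]: (0 XOR 0) -> 0
  row 1 [00001]: (0 XOR 0) -> 0
  row 2 [00010]: (1 XOR 1) -> 0
  row 3 [00011]: (1 XOR 1) -> 0
  row 4 [00100]: (0 XOR 0) -> 0
  row 5 [00101]: (0 XOR 0) -> 0
  row 6 [00110]: (1 XOR 1) -> 0
  row 7 [00111]: (1 XOR 1) -> 0
  row 8 [01000]: (0 XOR 0) -> 0
  row 9 [01001]: (0 XOR 0) -> 0
  row 10 [01010]: (1 XOR 1) -> 0
  row 11 [01011]: (1 XOR 1) -> 0
  row 12 [01100]: (0 XOR 0) -> 0
  row 13 [01101]: (0 XOR 0) -> 0
  row 14 [01110]: (1 XOR 1) -> 0
  row 15 [01111]: (1 XOR 1) -> 0
  row 16 [10000]: (0 XOR 0) -> 0
  row 17 [10001]: (0 XOR 0) -> 0
  row 18 [10010]: (1 XOR 1) -> 0
  row 19 [10011]: (1 XOR 1) -> 0
  row 20 [10100]: (0 XOR 0) -> 0
  row 21 [10101]: (0 XOR 0) -> 0
  row 22 [10110]: (1 XOR 1) -> 0
  row 23 [10111]: (1 XOR 1) -> 0
  row 24 [11000]: (0 XOR 0) -> 0
  row 25 [11001]: (0 XOR 0) -> 0
  row 26 [11010]: (1 XOR 1) -> 0
  row 27 [11011]: (1 XOR 1) -> 0
  row 28 [11100]: (0 XOR 0) -> 0
  row 29 [11101]: (0 XOR 0) -> 0
  row 30 [11110]: (1 XOR 1) -> 0
  row 31 [11111]: (1 XOR 1) -> 0
Full result column, 4 rows per line (a,b,c fixed per line; d,e runs 00..11 left to right):
  rows 0-3 [a,b,c=000]: 0000  = hex 0
  rows 4-7 [a,b,c=001]: 0000  = hex 0
  rows 8-11 [a,b,c=010]: 0000  = hex 0
  rows 12-15 [a,b,c=011]: 0000  = hex 0
  rows 16-19 [a,b,c=100]: 0000  = hex 0
  rows 20-23 [a,b,c=101]: 0000  = hex 0
  rows 24-27 [a,b,c=110]: 0000  = hex 0
  rows 28-31 [a,b,c=111]: 0000  = hex 0
Output column (row 0 .. row 31) = 00000000000000000000000000000000
Output column grouped in 4s = 0000 0000 0000 0000 0000 0000 0000 0000 = 0x00000000
Convert to decimal digit by digit (value = value*16 + digit):
  0 -> 0
  0*16 + 0 = 0
  0*16 + 0 = 0
  0*16 + 0 = 0
  0*16 + 0 = 0
  0*16 + 0 = 0
  0*16 + 0 = 0
  0*16 + 0 = 0
Decimal = 0

0


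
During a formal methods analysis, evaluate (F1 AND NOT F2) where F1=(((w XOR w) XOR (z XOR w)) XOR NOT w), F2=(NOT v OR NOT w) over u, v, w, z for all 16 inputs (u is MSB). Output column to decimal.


F1 = (((w XOR w) XOR (z XOR w)) XOR NOT w)
F2 = (NOT v OR NOT w)
Counterexample to F1=>F2 is where F1=1 and F2=0.
Evaluate each row (bits = u,v,w,z, MSB first):
  row 0 [0000]: F1=1 F2=1 -> F1&~F2 -> 0
  row 1 [0001]: F1=0 F2=1 -> F1&~F2 -> 0
  row 2 [0010]: F1=1 F2=1 -> F1&~F2 -> 0
  row 3 [0011]: F1=0 F2=1 -> F1&~F2 -> 0
  row 4 [0100]: F1=1 F2=1 -> F1&~F2 -> 0
  row 5 [0101]: F1=0 F2=1 -> F1&~F2 -> 0
  row 6 [0110]: F1=1 F2=0 -> F1&~F2 -> 1
  row 7 [0111]: F1=0 F2=0 -> F1&~F2 -> 0
  row 8 [1000]: F1=1 F2=1 -> F1&~F2 -> 0
  row 9 [1001]: F1=0 F2=1 -> F1&~F2 -> 0
  row 10 [1010]: F1=1 F2=1 -> F1&~F2 -> 0
  row 11 [1011]: F1=0 F2=1 -> F1&~F2 -> 0
  row 12 [1100]: F1=1 F2=1 -> F1&~F2 -> 0
  row 13 [1101]: F1=0 F2=1 -> F1&~F2 -> 0
  row 14 [1110]: F1=1 F2=0 -> F1&~F2 -> 1
  row 15 [1111]: F1=0 F2=0 -> F1&~F2 -> 0
Full result column, 4 rows per line (u,v fixed per line; w,z runs 00..11 left to right):
  rows 0-3 [u,v=00]: 0000  = hex 0
  rows 4-7 [u,v=01]: 0010  = hex 2
  rows 8-11 [u,v=10]: 0000  = hex 0
  rows 12-15 [u,v=11]: 0010  = hex 2
Counterexample vector (row 0 .. row 15) = 0000001000000010
Output column grouped in 4s = 0000 0010 0000 0010 = 0x0202
Convert to decimal digit by digit (value = value*16 + digit):
  0 -> 0
  0*16 + 2 = 2
  2*16 + 0 = 32
  32*16 + 2 = 514
Decimal = 514

514


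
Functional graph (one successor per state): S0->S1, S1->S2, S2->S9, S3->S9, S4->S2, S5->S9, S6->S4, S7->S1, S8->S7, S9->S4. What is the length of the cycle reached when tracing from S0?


Trace from S0 until a state repeats:
  S0 -> S1 -> S2 -> S9 -> S4 -> S2
S2 first seen at step 2, revisited at step 5.
Cycle length = 5 - 2 = 3

3


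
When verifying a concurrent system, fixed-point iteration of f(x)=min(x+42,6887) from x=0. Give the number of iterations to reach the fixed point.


Step 1: x=0, cap=6887, increment=42
Step 2: x grows by 42 each step until capped at 6887; fixed point is x=6887
Step 3: iterations = ceil(6887/42) = 164

164


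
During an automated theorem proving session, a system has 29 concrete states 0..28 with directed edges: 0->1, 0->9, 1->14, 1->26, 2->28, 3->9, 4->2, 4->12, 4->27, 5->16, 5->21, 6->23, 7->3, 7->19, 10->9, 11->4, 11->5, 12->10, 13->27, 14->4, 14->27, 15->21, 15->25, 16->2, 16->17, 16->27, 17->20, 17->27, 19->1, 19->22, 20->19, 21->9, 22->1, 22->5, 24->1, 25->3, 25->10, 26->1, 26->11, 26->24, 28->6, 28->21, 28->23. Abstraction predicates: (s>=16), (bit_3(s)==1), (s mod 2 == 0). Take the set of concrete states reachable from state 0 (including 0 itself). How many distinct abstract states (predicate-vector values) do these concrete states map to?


BFS from 0:
Concrete reachable: {0, 1, 2, 4, 5, 6, 9, 10, 11, 12, 14, 16, 17, 19, 20, 21, 22, 23, 24, 26, 27, 28}
Abstract via predicates (s>=16), (bit_3(s)==1), (s mod 2 == 0):
  (0,0,0) <- {1, 5}
  (0,0,1) <- {0, 2, 4, 6}
  (0,1,0) <- {9, 11}
  (0,1,1) <- {10, 12, 14}
  (1,0,0) <- {17, 19, 21, 23}
  (1,0,1) <- {16, 20, 22}
  (1,1,0) <- {27}
  (1,1,1) <- {24, 26, 28}
Distinct abstract states = 8

8


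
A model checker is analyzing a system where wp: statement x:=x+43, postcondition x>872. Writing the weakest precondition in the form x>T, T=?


Formula: wp(x:=E, P) = P[E/x] (substitute E for x in postcondition)
Step 1: Postcondition: x>872
Step 2: Substitute x+43 for x: x+43>872
Step 3: Solve for x: x > 872-43 = 829

829


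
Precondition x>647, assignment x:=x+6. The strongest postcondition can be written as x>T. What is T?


Formula: sp(P, x:=E) = exists old_x. (x = E[old_x/x]) AND P[old_x/x] (old_x is the value of x before the assignment; eliminate old_x by solving x = E[old_x/x] for old_x)
Step 1: Precondition P: x>647, i.e. old_x > 647
Step 2: Assignment gives x = old_x + 6, so old_x = x - 6
Step 3: Substitute into P: x - 6 > 647
Step 4: Simplify: x > 647+6 = 653

653


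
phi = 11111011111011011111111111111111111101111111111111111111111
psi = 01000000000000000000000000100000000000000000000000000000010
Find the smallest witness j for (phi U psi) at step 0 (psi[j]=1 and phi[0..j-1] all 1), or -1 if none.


(phi U psi) at 0: need smallest j with psi[j]=1 and phi[i]=1 for all i in [0,j).
Scan from step 0:
  step 0: phi=1, psi=0 -> continue
  step 1: psi=1 and phi held for [0,1) -> witness found
Witness step = 1

1


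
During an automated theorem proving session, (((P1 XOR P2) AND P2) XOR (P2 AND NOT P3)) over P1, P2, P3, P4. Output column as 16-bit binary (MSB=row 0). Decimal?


Formula: (((P1 XOR P2) AND P2) XOR (P2 AND NOT P3)) over P1, P2, P3, P4 (16 rows)
Evaluate each row (bits = P1,P2,P3,P4, MSB first):
  row 0 [0000]: (((0 XOR 0) AND 0) XOR (0 AND NOT 0)) -> 0
  row 1 [0001]: (((0 XOR 0) AND 0) XOR (0 AND NOT 0)) -> 0
  row 2 [0010]: (((0 XOR 0) AND 0) XOR (0 AND NOT 1)) -> 0
  row 3 [0011]: (((0 XOR 0) AND 0) XOR (0 AND NOT 1)) -> 0
  row 4 [0100]: (((0 XOR 1) AND 1) XOR (1 AND NOT 0)) -> 0
  row 5 [0101]: (((0 XOR 1) AND 1) XOR (1 AND NOT 0)) -> 0
  row 6 [0110]: (((0 XOR 1) AND 1) XOR (1 AND NOT 1)) -> 1
  row 7 [0111]: (((0 XOR 1) AND 1) XOR (1 AND NOT 1)) -> 1
  row 8 [1000]: (((1 XOR 0) AND 0) XOR (0 AND NOT 0)) -> 0
  row 9 [1001]: (((1 XOR 0) AND 0) XOR (0 AND NOT 0)) -> 0
  row 10 [1010]: (((1 XOR 0) AND 0) XOR (0 AND NOT 1)) -> 0
  row 11 [1011]: (((1 XOR 0) AND 0) XOR (0 AND NOT 1)) -> 0
  row 12 [1100]: (((1 XOR 1) AND 1) XOR (1 AND NOT 0)) -> 1
  row 13 [1101]: (((1 XOR 1) AND 1) XOR (1 AND NOT 0)) -> 1
  row 14 [1110]: (((1 XOR 1) AND 1) XOR (1 AND NOT 1)) -> 0
  row 15 [1111]: (((1 XOR 1) AND 1) XOR (1 AND NOT 1)) -> 0
Full result column, 4 rows per line (P1,P2 fixed per line; P3,P4 runs 00..11 left to right):
  rows 0-3 [P1,P2=00]: 0000  = hex 0
  rows 4-7 [P1,P2=01]: 0011  = hex 3
  rows 8-11 [P1,P2=10]: 0000  = hex 0
  rows 12-15 [P1,P2=11]: 1100  = hex C
Output column (row 0 .. row 15) = 0000001100001100
Output column grouped in 4s = 0000 0011 0000 1100 = 0x030C
Convert to decimal digit by digit (value = value*16 + digit):
  0 -> 0
  0*16 + 3 = 3
  3*16 + 0 = 48
  48*16 + 12 (C) = 780
Decimal = 780

780


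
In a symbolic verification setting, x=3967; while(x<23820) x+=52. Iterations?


Step 1: x goes from 3967 toward 23820 by 52; the body runs while x<23820, so iterations = ceil((bound-start)/step)
Step 2: Distance=19853
Step 3: ceil(19853/52)=382

382


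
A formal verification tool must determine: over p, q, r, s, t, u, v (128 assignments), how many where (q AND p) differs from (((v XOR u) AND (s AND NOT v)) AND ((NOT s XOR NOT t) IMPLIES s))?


F1 = (q AND p)
F2 = (((v XOR u) AND (s AND NOT v)) AND ((NOT s XOR NOT t) IMPLIES s))
Evaluate both on each of 128 rows (bits = p,q,r,s,t,u,v):
  row 0 [0000000]: F1=0 F2=0 -> 0
  row 1 [0000001]: F1=0 F2=0 -> 0
  row 2 [0000010]: F1=0 F2=0 -> 0
  row 3 [0000011]: F1=0 F2=0 -> 0
  row 4 [0000100]: F1=0 F2=0 -> 0
  (every remaining row is evaluated the same way; all 128 results are listed next)
Full result column, 8 rows per line (p,q,r,s fixed per line; t,u,v runs 000..111 left to right):
  rows 0-7 [p,q,r,s=0000]: 00000000  (ones: 0)
  rows 8-15 [p,q,r,s=0001]: 00100010  (ones: 2)
  rows 16-23 [p,q,r,s=0010]: 00000000  (ones: 0)
  rows 24-31 [p,q,r,s=0011]: 00100010  (ones: 2)
  rows 32-39 [p,q,r,s=0100]: 00000000  (ones: 0)
  rows 40-47 [p,q,r,s=0101]: 00100010  (ones: 2)
  rows 48-55 [p,q,r,s=0110]: 00000000  (ones: 0)
  rows 56-63 [p,q,r,s=0111]: 00100010  (ones: 2)
  rows 64-71 [p,q,r,s=1000]: 00000000  (ones: 0)
  rows 72-79 [p,q,r,s=1001]: 00100010  (ones: 2)
  rows 80-87 [p,q,r,s=1010]: 00000000  (ones: 0)
  rows 88-95 [p,q,r,s=1011]: 00100010  (ones: 2)
  rows 96-103 [p,q,r,s=1100]: 11111111  (ones: 8)
  rows 104-111 [p,q,r,s=1101]: 11011101  (ones: 6)
  rows 112-119 [p,q,r,s=1110]: 11111111  (ones: 8)
  rows 120-127 [p,q,r,s=1111]: 11011101  (ones: 6)
Disagreements = 0+2+0+2+0+2+0+2+0+2+0+2+8+6+8+6 = 40

40


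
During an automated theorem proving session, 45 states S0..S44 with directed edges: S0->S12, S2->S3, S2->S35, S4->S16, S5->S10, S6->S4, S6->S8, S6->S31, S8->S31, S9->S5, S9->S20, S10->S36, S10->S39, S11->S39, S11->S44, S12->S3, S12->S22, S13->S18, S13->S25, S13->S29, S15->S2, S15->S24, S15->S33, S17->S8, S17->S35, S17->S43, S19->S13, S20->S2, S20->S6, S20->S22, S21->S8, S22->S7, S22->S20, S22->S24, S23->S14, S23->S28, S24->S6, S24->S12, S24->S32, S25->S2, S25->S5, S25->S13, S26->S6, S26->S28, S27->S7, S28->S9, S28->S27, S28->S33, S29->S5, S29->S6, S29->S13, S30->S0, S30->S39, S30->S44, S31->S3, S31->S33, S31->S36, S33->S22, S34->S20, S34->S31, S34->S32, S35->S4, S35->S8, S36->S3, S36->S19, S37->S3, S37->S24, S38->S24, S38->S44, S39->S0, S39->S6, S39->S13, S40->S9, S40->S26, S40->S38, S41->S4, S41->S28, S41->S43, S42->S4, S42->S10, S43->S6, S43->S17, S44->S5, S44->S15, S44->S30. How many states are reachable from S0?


BFS from S0:
  layer 0: {S0}
  layer 1: {S12}
  layer 2: {S3, S22}
  layer 3: {S7, S20, S24}
  layer 4: {S2, S6, S32}
  layer 5: {S4, S8, S31, S35}
  layer 6: {S16, S33, S36}
  layer 7: {S19}
  layer 8: {S13}
  layer 9: {S18, S25, S29}
  layer 10: {S5}
  layer 11: {S10}
  layer 12: {S39}
Reachable set: {S0, S2, S3, S4, S5, S6, S7, S8, S10, S12, S13, S16, S18, S19, S20, S22, S24, S25, S29, S31, S32, S33, S35, S36, S39}
Count = 25

25


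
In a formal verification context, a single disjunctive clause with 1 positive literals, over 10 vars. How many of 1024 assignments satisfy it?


Step 1: Total=2^10=1024
Step 2: Unsat when all 1 false: 2^9=512
Step 3: Sat=1024-512=512

512


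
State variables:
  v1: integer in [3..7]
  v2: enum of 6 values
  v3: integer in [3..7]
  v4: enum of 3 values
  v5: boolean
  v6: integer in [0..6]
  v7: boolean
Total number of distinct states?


State space = product of domain sizes of all variables.
Domain sizes:
  v1 (integer in [3..7]): 5
  v2 (enum of 6 values): 6
  v3 (integer in [3..7]): 5
  v4 (enum of 3 values): 3
  v5 (boolean): 2
  v6 (integer in [0..6]): 7
  v7 (boolean): 2
Product = 5 * 6 * 5 * 3 * 2 * 7 * 2 = 12600

12600


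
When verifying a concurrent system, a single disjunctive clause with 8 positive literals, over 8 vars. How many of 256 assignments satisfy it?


Step 1: Total=2^8=256
Step 2: Unsat when all 8 false: 2^0=1
Step 3: Sat=256-1=255

255


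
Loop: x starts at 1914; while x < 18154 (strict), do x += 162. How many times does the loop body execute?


Step 1: x goes from 1914 toward 18154 by 162; the body runs while x<18154, so iterations = ceil((bound-start)/step)
Step 2: Distance=16240
Step 3: ceil(16240/162)=101

101


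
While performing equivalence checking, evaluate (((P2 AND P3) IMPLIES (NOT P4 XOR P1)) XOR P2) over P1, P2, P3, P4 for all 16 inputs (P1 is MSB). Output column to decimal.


Formula: (((P2 AND P3) IMPLIES (NOT P4 XOR P1)) XOR P2) over P1, P2, P3, P4 (16 rows)
Evaluate each row (bits = P1,P2,P3,P4, MSB first):
  row 0 [0000]: (((0 AND 0) IMPLIES (NOT 0 XOR 0)) XOR 0) -> 1
  row 1 [0001]: (((0 AND 0) IMPLIES (NOT 1 XOR 0)) XOR 0) -> 1
  row 2 [0010]: (((0 AND 1) IMPLIES (NOT 0 XOR 0)) XOR 0) -> 1
  row 3 [0011]: (((0 AND 1) IMPLIES (NOT 1 XOR 0)) XOR 0) -> 1
  row 4 [0100]: (((1 AND 0) IMPLIES (NOT 0 XOR 0)) XOR 1) -> 0
  row 5 [0101]: (((1 AND 0) IMPLIES (NOT 1 XOR 0)) XOR 1) -> 0
  row 6 [0110]: (((1 AND 1) IMPLIES (NOT 0 XOR 0)) XOR 1) -> 0
  row 7 [0111]: (((1 AND 1) IMPLIES (NOT 1 XOR 0)) XOR 1) -> 1
  row 8 [1000]: (((0 AND 0) IMPLIES (NOT 0 XOR 1)) XOR 0) -> 1
  row 9 [1001]: (((0 AND 0) IMPLIES (NOT 1 XOR 1)) XOR 0) -> 1
  row 10 [1010]: (((0 AND 1) IMPLIES (NOT 0 XOR 1)) XOR 0) -> 1
  row 11 [1011]: (((0 AND 1) IMPLIES (NOT 1 XOR 1)) XOR 0) -> 1
  row 12 [1100]: (((1 AND 0) IMPLIES (NOT 0 XOR 1)) XOR 1) -> 0
  row 13 [1101]: (((1 AND 0) IMPLIES (NOT 1 XOR 1)) XOR 1) -> 0
  row 14 [1110]: (((1 AND 1) IMPLIES (NOT 0 XOR 1)) XOR 1) -> 1
  row 15 [1111]: (((1 AND 1) IMPLIES (NOT 1 XOR 1)) XOR 1) -> 0
Full result column, 4 rows per line (P1,P2 fixed per line; P3,P4 runs 00..11 left to right):
  rows 0-3 [P1,P2=00]: 1111  = hex F
  rows 4-7 [P1,P2=01]: 0001  = hex 1
  rows 8-11 [P1,P2=10]: 1111  = hex F
  rows 12-15 [P1,P2=11]: 0010  = hex 2
Output column (row 0 .. row 15) = 1111000111110010
Output column grouped in 4s = 1111 0001 1111 0010 = 0xF1F2
Convert to decimal digit by digit (value = value*16 + digit):
  F -> 15
  15*16 + 1 = 241
  241*16 + 15 (F) = 3871
  3871*16 + 2 = 61938
Decimal = 61938

61938


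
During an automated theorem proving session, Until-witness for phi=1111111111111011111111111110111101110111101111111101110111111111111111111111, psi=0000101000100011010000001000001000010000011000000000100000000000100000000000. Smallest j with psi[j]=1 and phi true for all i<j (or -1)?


(phi U psi) at 0: need smallest j with psi[j]=1 and phi[i]=1 for all i in [0,j).
Scan from step 0:
  step 0: phi=1, psi=0 -> continue
  step 1: phi=1, psi=0 -> continue
  step 2: phi=1, psi=0 -> continue
  step 3: phi=1, psi=0 -> continue
  step 4: psi=1 and phi held for [0,4) -> witness found
Witness step = 4

4


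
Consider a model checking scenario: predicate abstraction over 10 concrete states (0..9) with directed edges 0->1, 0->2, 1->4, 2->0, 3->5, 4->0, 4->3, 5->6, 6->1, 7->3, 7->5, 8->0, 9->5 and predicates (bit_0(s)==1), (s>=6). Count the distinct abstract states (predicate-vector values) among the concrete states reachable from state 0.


BFS from 0:
Concrete reachable: {0, 1, 2, 3, 4, 5, 6}
Abstract via predicates (bit_0(s)==1), (s>=6):
  (0,0) <- {0, 2, 4}
  (0,1) <- {6}
  (1,0) <- {1, 3, 5}
Distinct abstract states = 3

3


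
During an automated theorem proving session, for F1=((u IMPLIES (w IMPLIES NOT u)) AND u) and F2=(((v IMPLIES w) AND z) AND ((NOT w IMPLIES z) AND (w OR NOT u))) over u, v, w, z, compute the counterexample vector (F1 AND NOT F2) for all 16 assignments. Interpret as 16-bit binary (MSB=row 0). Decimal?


F1 = ((u IMPLIES (w IMPLIES NOT u)) AND u)
F2 = (((v IMPLIES w) AND z) AND ((NOT w IMPLIES z) AND (w OR NOT u)))
Counterexample to F1=>F2 is where F1=1 and F2=0.
Evaluate each row (bits = u,v,w,z, MSB first):
  row 0 [0000]: F1=0 F2=0 -> F1&~F2 -> 0
  row 1 [0001]: F1=0 F2=1 -> F1&~F2 -> 0
  row 2 [0010]: F1=0 F2=0 -> F1&~F2 -> 0
  row 3 [0011]: F1=0 F2=1 -> F1&~F2 -> 0
  row 4 [0100]: F1=0 F2=0 -> F1&~F2 -> 0
  row 5 [0101]: F1=0 F2=0 -> F1&~F2 -> 0
  row 6 [0110]: F1=0 F2=0 -> F1&~F2 -> 0
  row 7 [0111]: F1=0 F2=1 -> F1&~F2 -> 0
  row 8 [1000]: F1=1 F2=0 -> F1&~F2 -> 1
  row 9 [1001]: F1=1 F2=0 -> F1&~F2 -> 1
  row 10 [1010]: F1=0 F2=0 -> F1&~F2 -> 0
  row 11 [1011]: F1=0 F2=1 -> F1&~F2 -> 0
  row 12 [1100]: F1=1 F2=0 -> F1&~F2 -> 1
  row 13 [1101]: F1=1 F2=0 -> F1&~F2 -> 1
  row 14 [1110]: F1=0 F2=0 -> F1&~F2 -> 0
  row 15 [1111]: F1=0 F2=1 -> F1&~F2 -> 0
Full result column, 4 rows per line (u,v fixed per line; w,z runs 00..11 left to right):
  rows 0-3 [u,v=00]: 0000  = hex 0
  rows 4-7 [u,v=01]: 0000  = hex 0
  rows 8-11 [u,v=10]: 1100  = hex C
  rows 12-15 [u,v=11]: 1100  = hex C
Counterexample vector (row 0 .. row 15) = 0000000011001100
Output column grouped in 4s = 0000 0000 1100 1100 = 0x00CC
Convert to decimal digit by digit (value = value*16 + digit):
  0 -> 0
  0*16 + 0 = 0
  0*16 + 12 (C) = 12
  12*16 + 12 (C) = 204
Decimal = 204

204


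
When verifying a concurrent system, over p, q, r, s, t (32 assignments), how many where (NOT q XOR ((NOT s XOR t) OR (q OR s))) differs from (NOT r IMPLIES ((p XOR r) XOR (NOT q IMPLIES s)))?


F1 = (NOT q XOR ((NOT s XOR t) OR (q OR s)))
F2 = (NOT r IMPLIES ((p XOR r) XOR (NOT q IMPLIES s)))
Evaluate both on each of 32 rows (bits = p,q,r,s,t):
  row 0 [00000]: F1=0 F2=0 -> 0
  row 1 [00001]: F1=1 F2=0 (differ) -> 1
  row 2 [00010]: F1=0 F2=1 (differ) -> 1
  row 3 [00011]: F1=0 F2=1 (differ) -> 1
  row 4 [00100]: F1=0 F2=1 (differ) -> 1
  row 5 [00101]: F1=1 F2=1 -> 0
  row 6 [00110]: F1=0 F2=1 (differ) -> 1
  row 7 [00111]: F1=0 F2=1 (differ) -> 1
  row 8 [01000]: F1=1 F2=1 -> 0
  row 9 [01001]: F1=1 F2=1 -> 0
  row 10 [01010]: F1=1 F2=1 -> 0
  row 11 [01011]: F1=1 F2=1 -> 0
  row 12 [01100]: F1=1 F2=1 -> 0
  row 13 [01101]: F1=1 F2=1 -> 0
  row 14 [01110]: F1=1 F2=1 -> 0
  row 15 [01111]: F1=1 F2=1 -> 0
  row 16 [10000]: F1=0 F2=1 (differ) -> 1
  row 17 [10001]: F1=1 F2=1 -> 0
  row 18 [10010]: F1=0 F2=0 -> 0
  row 19 [10011]: F1=0 F2=0 -> 0
  row 20 [10100]: F1=0 F2=1 (differ) -> 1
  row 21 [10101]: F1=1 F2=1 -> 0
  row 22 [10110]: F1=0 F2=1 (differ) -> 1
  row 23 [10111]: F1=0 F2=1 (differ) -> 1
  row 24 [11000]: F1=1 F2=0 (differ) -> 1
  row 25 [11001]: F1=1 F2=0 (differ) -> 1
  row 26 [11010]: F1=1 F2=0 (differ) -> 1
  row 27 [11011]: F1=1 F2=0 (differ) -> 1
  row 28 [11100]: F1=1 F2=1 -> 0
  row 29 [11101]: F1=1 F2=1 -> 0
  row 30 [11110]: F1=1 F2=1 -> 0
  row 31 [11111]: F1=1 F2=1 -> 0
Full result column, 8 rows per line (p,q fixed per line; r,s,t runs 000..111 left to right):
  rows 0-7 [p,q=00]: 01111011  (ones: 6)
  rows 8-15 [p,q=01]: 00000000  (ones: 0)
  rows 16-23 [p,q=10]: 10001011  (ones: 4)
  rows 24-31 [p,q=11]: 11110000  (ones: 4)
Disagreements = 6+0+4+4 = 14

14
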